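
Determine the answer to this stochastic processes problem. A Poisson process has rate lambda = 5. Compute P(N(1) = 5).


P(N(t)=k) = (lambda*t)^k * exp(-lambda*t) / k!
lambda*t = 5
= 5^5 * exp(-5) / 5!
= 3125 * 0.0067 / 120
= 0.1755

0.1755


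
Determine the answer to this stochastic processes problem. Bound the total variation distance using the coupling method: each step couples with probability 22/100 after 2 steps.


TV distance bound <= (1-delta)^n
= (1 - 0.2200)^2
= 0.7800^2
= 0.6084

0.6084


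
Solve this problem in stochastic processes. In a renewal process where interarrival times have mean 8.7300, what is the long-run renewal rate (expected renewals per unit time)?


Long-run renewal rate = 1/E(X)
= 1/8.7300
= 0.1145

0.1145


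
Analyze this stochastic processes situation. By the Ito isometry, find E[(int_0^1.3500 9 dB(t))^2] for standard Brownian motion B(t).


By Ito isometry: E[(int f dB)^2] = int f^2 dt
= 9^2 * 1.3500
= 81 * 1.3500 = 109.3500

109.3500


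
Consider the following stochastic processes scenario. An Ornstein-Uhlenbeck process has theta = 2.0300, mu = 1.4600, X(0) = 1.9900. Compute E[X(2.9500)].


E[X(t)] = mu + (X(0) - mu)*exp(-theta*t)
= 1.4600 + (1.9900 - 1.4600)*exp(-2.0300*2.9500)
= 1.4600 + 0.5300 * 0.0025
= 1.4613

1.4613


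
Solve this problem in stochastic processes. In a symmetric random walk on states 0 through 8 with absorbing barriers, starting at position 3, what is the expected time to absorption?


For symmetric RW on 0,...,N with absorbing barriers, E(i) = i*(N-i)
E(3) = 3 * 5 = 15

15


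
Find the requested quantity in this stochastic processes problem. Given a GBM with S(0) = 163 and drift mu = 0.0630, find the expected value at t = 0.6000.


E[S(t)] = S(0) * exp(mu * t)
= 163 * exp(0.0630 * 0.6000)
= 163 * 1.0385
= 169.2793

169.2793


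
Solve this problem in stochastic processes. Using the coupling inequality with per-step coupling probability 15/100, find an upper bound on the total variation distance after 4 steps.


TV distance bound <= (1-delta)^n
= (1 - 0.1500)^4
= 0.8500^4
= 0.5220

0.5220


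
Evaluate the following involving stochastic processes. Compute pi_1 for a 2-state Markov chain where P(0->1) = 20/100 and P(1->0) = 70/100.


Stationary distribution: pi_0 = p10/(p01+p10), pi_1 = p01/(p01+p10)
p01 = 0.2000, p10 = 0.7000
pi_1 = 0.2222

0.2222


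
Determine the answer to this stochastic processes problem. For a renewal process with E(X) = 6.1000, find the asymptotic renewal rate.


Long-run renewal rate = 1/E(X)
= 1/6.1000
= 0.1639

0.1639


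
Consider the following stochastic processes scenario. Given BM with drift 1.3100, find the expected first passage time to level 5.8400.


Expected first passage time = a/mu
= 5.8400/1.3100
= 4.4580

4.4580


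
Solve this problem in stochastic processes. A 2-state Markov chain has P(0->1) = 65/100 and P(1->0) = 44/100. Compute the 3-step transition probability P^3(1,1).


Computing P^3 by matrix multiplication.
P = [[0.3500, 0.6500], [0.4400, 0.5600]]
After raising P to the power 3:
P^3(1,1) = 0.5960

0.5960


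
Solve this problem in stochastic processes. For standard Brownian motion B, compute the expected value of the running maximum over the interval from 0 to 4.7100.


E(max B(s)) = sqrt(2t/pi)
= sqrt(2*4.7100/pi)
= sqrt(2.9985)
= 1.7316

1.7316


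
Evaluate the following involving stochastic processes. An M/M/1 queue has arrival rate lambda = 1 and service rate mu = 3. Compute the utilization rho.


rho = lambda/mu
= 1/3
= 0.3333

0.3333


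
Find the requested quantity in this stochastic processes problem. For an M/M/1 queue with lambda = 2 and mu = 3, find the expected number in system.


rho = 2/3 = 0.6667
L = rho/(1-rho)
= 0.6667/0.3333
= 2.0000

2.0000


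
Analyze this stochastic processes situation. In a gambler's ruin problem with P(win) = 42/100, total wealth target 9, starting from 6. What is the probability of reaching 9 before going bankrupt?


Gambler's ruin formula:
r = q/p = 0.5800/0.4200 = 1.3810
P(win) = (1 - r^i)/(1 - r^N)
= (1 - 1.3810^6)/(1 - 1.3810^9)
= 0.3438

0.3438


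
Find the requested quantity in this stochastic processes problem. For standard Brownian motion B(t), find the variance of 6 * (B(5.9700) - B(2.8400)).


Var(alpha*(B(t)-B(s))) = alpha^2 * (t-s)
= 6^2 * (5.9700 - 2.8400)
= 36 * 3.1300
= 112.6800

112.6800


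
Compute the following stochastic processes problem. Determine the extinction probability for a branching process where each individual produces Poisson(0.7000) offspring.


Since mu = 0.7000 <= 1, extinction probability = 1.

1.0000


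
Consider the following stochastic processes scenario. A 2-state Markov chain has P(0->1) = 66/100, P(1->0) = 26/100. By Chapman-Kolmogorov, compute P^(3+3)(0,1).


P^6 = P^3 * P^3
Computing via matrix multiplication of the transition matrix.
Entry (0,1) of P^6 = 0.7174

0.7174


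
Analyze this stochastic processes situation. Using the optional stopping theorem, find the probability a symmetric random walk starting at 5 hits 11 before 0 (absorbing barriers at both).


By optional stopping theorem: E(M at tau) = M(0) = 5
P(hit 11)*11 + P(hit 0)*0 = 5
P(hit 11) = (5 - 0)/(11 - 0) = 5/11 = 0.4545

0.4545


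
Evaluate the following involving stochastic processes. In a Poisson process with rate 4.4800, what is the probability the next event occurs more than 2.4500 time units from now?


P(X > t) = exp(-lambda * t)
= exp(-4.4800 * 2.4500)
= exp(-10.9760) = 1.7107e-05

1.7107e-05


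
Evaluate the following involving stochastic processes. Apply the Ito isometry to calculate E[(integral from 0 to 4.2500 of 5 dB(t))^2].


By Ito isometry: E[(int f dB)^2] = int f^2 dt
= 5^2 * 4.2500
= 25 * 4.2500 = 106.2500

106.2500


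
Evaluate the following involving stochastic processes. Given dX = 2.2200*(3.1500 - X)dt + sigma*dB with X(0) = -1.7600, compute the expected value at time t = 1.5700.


E[X(t)] = mu + (X(0) - mu)*exp(-theta*t)
= 3.1500 + (-1.7600 - 3.1500)*exp(-2.2200*1.5700)
= 3.1500 + -4.9100 * 0.0306
= 2.9996

2.9996


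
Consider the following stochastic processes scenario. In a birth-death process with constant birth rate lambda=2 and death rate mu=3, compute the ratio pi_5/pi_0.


For birth-death process, pi_n/pi_0 = (lambda/mu)^n
= (2/3)^5
= 0.1317

0.1317


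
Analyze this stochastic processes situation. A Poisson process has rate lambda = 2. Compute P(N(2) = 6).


P(N(t)=k) = (lambda*t)^k * exp(-lambda*t) / k!
lambda*t = 4
= 4^6 * exp(-4) / 6!
= 4096 * 0.0183 / 720
= 0.1042

0.1042


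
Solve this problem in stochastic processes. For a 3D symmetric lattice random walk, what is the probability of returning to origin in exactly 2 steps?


P(return in 2 steps) = P(reverse first step) = 1/(2d)
= 1/6
= 0.1667

0.1667


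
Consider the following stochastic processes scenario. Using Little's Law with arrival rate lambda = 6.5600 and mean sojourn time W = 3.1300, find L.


Little's Law: L = lambda * W
= 6.5600 * 3.1300
= 20.5328

20.5328


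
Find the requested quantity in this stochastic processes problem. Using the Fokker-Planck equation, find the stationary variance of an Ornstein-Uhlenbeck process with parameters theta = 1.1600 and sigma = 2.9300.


Stationary variance = sigma^2 / (2*theta)
= 2.9300^2 / (2*1.1600)
= 8.5849 / 2.3200
= 3.7004

3.7004


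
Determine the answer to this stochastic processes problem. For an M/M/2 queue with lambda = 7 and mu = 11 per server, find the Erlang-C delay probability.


a = lambda/mu = 0.6364
rho = a/c = 0.3182
Erlang-C formula applied:
C(c,a) = 0.1536

0.1536


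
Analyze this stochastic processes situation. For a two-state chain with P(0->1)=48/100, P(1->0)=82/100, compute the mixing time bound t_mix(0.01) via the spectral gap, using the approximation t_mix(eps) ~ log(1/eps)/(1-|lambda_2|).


lambda_2 = |1 - p01 - p10| = |1 - 0.4800 - 0.8200| = 0.3000
t_mix ~ log(1/eps)/(1 - |lambda_2|)
= log(100)/(1 - 0.3000) = 4.6052/0.7000
= 6.5788

6.5788


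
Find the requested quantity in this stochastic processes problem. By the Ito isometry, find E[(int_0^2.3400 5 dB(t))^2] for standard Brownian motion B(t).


By Ito isometry: E[(int f dB)^2] = int f^2 dt
= 5^2 * 2.3400
= 25 * 2.3400 = 58.5000

58.5000


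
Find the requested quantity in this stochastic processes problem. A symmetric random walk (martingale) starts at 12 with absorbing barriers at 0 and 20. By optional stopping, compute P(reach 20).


By optional stopping theorem: E(M at tau) = M(0) = 12
P(hit 20)*20 + P(hit 0)*0 = 12
P(hit 20) = (12 - 0)/(20 - 0) = 3/5 = 0.6000

0.6000


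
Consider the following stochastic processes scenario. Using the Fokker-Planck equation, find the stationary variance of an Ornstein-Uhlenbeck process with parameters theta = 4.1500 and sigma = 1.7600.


Stationary variance = sigma^2 / (2*theta)
= 1.7600^2 / (2*4.1500)
= 3.0976 / 8.3000
= 0.3732

0.3732


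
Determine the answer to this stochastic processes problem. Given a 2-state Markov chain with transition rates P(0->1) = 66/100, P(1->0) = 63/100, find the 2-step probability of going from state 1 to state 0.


Computing P^2 by matrix multiplication.
P = [[0.3400, 0.6600], [0.6300, 0.3700]]
After raising P to the power 2:
P^2(1,0) = 0.4473

0.4473


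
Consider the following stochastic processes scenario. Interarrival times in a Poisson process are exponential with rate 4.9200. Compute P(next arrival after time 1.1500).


P(X > t) = exp(-lambda * t)
= exp(-4.9200 * 1.1500)
= exp(-5.6580) = 0.0035

0.0035


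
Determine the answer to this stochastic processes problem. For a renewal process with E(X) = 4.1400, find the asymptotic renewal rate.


Long-run renewal rate = 1/E(X)
= 1/4.1400
= 0.2415

0.2415


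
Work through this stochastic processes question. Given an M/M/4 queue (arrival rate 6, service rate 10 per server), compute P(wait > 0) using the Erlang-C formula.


a = lambda/mu = 0.6000
rho = a/c = 0.1500
Erlang-C formula applied:
C(c,a) = 0.0035

0.0035


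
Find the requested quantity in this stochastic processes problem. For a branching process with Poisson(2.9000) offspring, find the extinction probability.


Since mu = 2.9000 > 1, extinction prob q < 1.
Solve s = exp(mu*(s-1)) iteratively.
q = 0.0668

0.0668


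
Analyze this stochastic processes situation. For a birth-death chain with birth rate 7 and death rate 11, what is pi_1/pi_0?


For birth-death process, pi_n/pi_0 = (lambda/mu)^n
= (7/11)^1
= 0.6364

0.6364


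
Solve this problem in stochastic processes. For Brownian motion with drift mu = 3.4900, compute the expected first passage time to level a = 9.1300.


Expected first passage time = a/mu
= 9.1300/3.4900
= 2.6160

2.6160


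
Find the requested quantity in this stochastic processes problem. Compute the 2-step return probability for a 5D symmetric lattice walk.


P(return in 2 steps) = P(reverse first step) = 1/(2d)
= 1/10
= 0.1000

0.1000


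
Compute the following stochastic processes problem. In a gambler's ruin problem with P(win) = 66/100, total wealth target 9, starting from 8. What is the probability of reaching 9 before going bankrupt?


Gambler's ruin formula:
r = q/p = 0.3400/0.6600 = 0.5152
P(win) = (1 - r^i)/(1 - r^N)
= (1 - 0.5152^8)/(1 - 0.5152^9)
= 0.9976

0.9976


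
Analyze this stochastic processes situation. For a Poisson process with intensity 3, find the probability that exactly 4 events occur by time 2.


P(N(t)=k) = (lambda*t)^k * exp(-lambda*t) / k!
lambda*t = 6
= 6^4 * exp(-6) / 4!
= 1296 * 0.0025 / 24
= 0.1339

0.1339


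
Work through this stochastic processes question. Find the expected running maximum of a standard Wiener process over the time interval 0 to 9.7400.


E(max B(s)) = sqrt(2t/pi)
= sqrt(2*9.7400/pi)
= sqrt(6.2007)
= 2.4901

2.4901


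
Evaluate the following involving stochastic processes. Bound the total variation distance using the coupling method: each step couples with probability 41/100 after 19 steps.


TV distance bound <= (1-delta)^n
= (1 - 0.4100)^19
= 0.5900^19
= 4.4278e-05

4.4278e-05


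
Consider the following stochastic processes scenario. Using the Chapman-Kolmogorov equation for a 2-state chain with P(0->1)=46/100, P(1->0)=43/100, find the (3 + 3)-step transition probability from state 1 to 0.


P^6 = P^3 * P^3
Computing via matrix multiplication of the transition matrix.
Entry (1,0) of P^6 = 0.4831

0.4831


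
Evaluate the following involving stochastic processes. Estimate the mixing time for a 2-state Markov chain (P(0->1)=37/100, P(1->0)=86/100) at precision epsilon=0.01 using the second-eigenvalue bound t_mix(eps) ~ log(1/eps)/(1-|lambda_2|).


lambda_2 = |1 - p01 - p10| = |1 - 0.3700 - 0.8600| = 0.2300
t_mix ~ log(1/eps)/(1 - |lambda_2|)
= log(100)/(1 - 0.2300) = 4.6052/0.7700
= 5.9807

5.9807


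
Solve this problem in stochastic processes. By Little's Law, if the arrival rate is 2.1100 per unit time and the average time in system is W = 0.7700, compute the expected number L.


Little's Law: L = lambda * W
= 2.1100 * 0.7700
= 1.6247

1.6247


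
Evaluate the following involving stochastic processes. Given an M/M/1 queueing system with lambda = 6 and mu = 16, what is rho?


rho = lambda/mu
= 6/16
= 0.3750

0.3750


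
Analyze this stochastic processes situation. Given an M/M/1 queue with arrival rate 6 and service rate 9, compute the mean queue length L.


rho = 6/9 = 0.6667
L = rho/(1-rho)
= 0.6667/0.3333
= 2.0000

2.0000


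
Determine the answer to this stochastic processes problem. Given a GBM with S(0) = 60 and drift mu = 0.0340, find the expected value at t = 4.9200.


E[S(t)] = S(0) * exp(mu * t)
= 60 * exp(0.0340 * 4.9200)
= 60 * 1.1821
= 70.9251

70.9251


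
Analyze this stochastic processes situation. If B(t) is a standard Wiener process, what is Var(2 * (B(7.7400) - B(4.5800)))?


Var(alpha*(B(t)-B(s))) = alpha^2 * (t-s)
= 2^2 * (7.7400 - 4.5800)
= 4 * 3.1600
= 12.6400

12.6400


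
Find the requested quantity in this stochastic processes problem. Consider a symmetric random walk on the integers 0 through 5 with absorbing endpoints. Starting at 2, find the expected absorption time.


For symmetric RW on 0,...,N with absorbing barriers, E(i) = i*(N-i)
E(2) = 2 * 3 = 6

6


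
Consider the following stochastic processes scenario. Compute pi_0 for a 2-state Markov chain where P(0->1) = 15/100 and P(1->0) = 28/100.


Stationary distribution: pi_0 = p10/(p01+p10), pi_1 = p01/(p01+p10)
p01 = 0.1500, p10 = 0.2800
pi_0 = 0.6512

0.6512


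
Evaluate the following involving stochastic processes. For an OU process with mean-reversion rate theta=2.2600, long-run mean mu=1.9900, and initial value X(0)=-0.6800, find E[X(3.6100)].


E[X(t)] = mu + (X(0) - mu)*exp(-theta*t)
= 1.9900 + (-0.6800 - 1.9900)*exp(-2.2600*3.6100)
= 1.9900 + -2.6700 * 2.8626e-04
= 1.9892

1.9892


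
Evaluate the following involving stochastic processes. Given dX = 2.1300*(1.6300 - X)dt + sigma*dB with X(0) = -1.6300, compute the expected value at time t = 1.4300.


E[X(t)] = mu + (X(0) - mu)*exp(-theta*t)
= 1.6300 + (-1.6300 - 1.6300)*exp(-2.1300*1.4300)
= 1.6300 + -3.2600 * 0.0476
= 1.4750

1.4750


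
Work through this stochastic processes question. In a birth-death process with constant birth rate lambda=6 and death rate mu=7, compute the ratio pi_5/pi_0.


For birth-death process, pi_n/pi_0 = (lambda/mu)^n
= (6/7)^5
= 0.4627

0.4627


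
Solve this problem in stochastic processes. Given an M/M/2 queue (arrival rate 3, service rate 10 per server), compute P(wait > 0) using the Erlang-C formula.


a = lambda/mu = 0.3000
rho = a/c = 0.1500
Erlang-C formula applied:
C(c,a) = 0.0391

0.0391


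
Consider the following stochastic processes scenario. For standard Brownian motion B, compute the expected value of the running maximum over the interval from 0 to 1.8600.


E(max B(s)) = sqrt(2t/pi)
= sqrt(2*1.8600/pi)
= sqrt(1.1841)
= 1.0882

1.0882


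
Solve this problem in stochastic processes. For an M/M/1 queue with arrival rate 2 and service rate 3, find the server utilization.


rho = lambda/mu
= 2/3
= 0.6667

0.6667


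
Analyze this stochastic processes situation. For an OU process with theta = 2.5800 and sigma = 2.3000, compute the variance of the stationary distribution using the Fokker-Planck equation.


Stationary variance = sigma^2 / (2*theta)
= 2.3000^2 / (2*2.5800)
= 5.2900 / 5.1600
= 1.0252

1.0252


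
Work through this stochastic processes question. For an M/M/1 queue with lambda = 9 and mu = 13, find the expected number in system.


rho = 9/13 = 0.6923
L = rho/(1-rho)
= 0.6923/0.3077
= 2.2500

2.2500


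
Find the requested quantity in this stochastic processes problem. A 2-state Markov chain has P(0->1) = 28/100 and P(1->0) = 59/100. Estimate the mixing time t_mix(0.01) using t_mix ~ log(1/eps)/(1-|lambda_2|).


lambda_2 = |1 - p01 - p10| = |1 - 0.2800 - 0.5900| = 0.1300
t_mix ~ log(1/eps)/(1 - |lambda_2|)
= log(100)/(1 - 0.1300) = 4.6052/0.8700
= 5.2933

5.2933


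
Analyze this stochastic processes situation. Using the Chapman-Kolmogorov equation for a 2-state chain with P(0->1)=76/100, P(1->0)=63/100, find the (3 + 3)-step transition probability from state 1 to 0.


P^6 = P^3 * P^3
Computing via matrix multiplication of the transition matrix.
Entry (1,0) of P^6 = 0.4516

0.4516


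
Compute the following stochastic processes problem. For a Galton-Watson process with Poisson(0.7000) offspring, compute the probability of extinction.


Since mu = 0.7000 <= 1, extinction probability = 1.

1.0000


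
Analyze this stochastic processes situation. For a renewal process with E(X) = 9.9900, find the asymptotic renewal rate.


Long-run renewal rate = 1/E(X)
= 1/9.9900
= 0.1001

0.1001


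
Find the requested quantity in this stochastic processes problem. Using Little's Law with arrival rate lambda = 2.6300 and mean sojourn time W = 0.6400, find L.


Little's Law: L = lambda * W
= 2.6300 * 0.6400
= 1.6832

1.6832


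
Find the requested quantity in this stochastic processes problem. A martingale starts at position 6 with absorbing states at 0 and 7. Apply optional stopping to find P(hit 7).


By optional stopping theorem: E(M at tau) = M(0) = 6
P(hit 7)*7 + P(hit 0)*0 = 6
P(hit 7) = (6 - 0)/(7 - 0) = 6/7 = 0.8571

0.8571


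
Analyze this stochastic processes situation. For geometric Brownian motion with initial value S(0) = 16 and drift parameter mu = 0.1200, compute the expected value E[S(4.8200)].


E[S(t)] = S(0) * exp(mu * t)
= 16 * exp(0.1200 * 4.8200)
= 16 * 1.7832
= 28.5309

28.5309


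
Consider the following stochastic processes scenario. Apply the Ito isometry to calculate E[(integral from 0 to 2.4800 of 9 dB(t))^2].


By Ito isometry: E[(int f dB)^2] = int f^2 dt
= 9^2 * 2.4800
= 81 * 2.4800 = 200.8800

200.8800


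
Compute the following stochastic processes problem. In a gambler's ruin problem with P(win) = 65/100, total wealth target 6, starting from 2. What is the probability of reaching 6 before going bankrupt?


Gambler's ruin formula:
r = q/p = 0.3500/0.6500 = 0.5385
P(win) = (1 - r^i)/(1 - r^N)
= (1 - 0.5385^2)/(1 - 0.5385^6)
= 0.7278

0.7278


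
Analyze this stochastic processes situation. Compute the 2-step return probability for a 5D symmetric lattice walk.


P(return in 2 steps) = P(reverse first step) = 1/(2d)
= 1/10
= 0.1000

0.1000


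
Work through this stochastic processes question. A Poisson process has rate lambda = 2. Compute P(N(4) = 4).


P(N(t)=k) = (lambda*t)^k * exp(-lambda*t) / k!
lambda*t = 8
= 8^4 * exp(-8) / 4!
= 4096 * 3.3546e-04 / 24
= 0.0573

0.0573


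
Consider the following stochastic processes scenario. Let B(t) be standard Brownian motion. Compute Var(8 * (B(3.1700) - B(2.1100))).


Var(alpha*(B(t)-B(s))) = alpha^2 * (t-s)
= 8^2 * (3.1700 - 2.1100)
= 64 * 1.0600
= 67.8400

67.8400


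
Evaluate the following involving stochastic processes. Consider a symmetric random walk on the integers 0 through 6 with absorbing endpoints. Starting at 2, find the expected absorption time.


For symmetric RW on 0,...,N with absorbing barriers, E(i) = i*(N-i)
E(2) = 2 * 4 = 8

8


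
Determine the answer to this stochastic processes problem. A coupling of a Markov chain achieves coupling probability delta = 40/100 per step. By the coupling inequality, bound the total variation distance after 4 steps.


TV distance bound <= (1-delta)^n
= (1 - 0.4000)^4
= 0.6000^4
= 0.1296

0.1296


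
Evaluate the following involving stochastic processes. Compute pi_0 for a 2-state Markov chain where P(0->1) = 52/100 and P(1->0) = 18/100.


Stationary distribution: pi_0 = p10/(p01+p10), pi_1 = p01/(p01+p10)
p01 = 0.5200, p10 = 0.1800
pi_0 = 0.2571

0.2571


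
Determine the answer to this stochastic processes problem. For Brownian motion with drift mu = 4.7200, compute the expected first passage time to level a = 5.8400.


Expected first passage time = a/mu
= 5.8400/4.7200
= 1.2373

1.2373


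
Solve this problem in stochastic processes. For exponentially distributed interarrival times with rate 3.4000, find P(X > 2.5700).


P(X > t) = exp(-lambda * t)
= exp(-3.4000 * 2.5700)
= exp(-8.7380) = 1.6037e-04

1.6037e-04


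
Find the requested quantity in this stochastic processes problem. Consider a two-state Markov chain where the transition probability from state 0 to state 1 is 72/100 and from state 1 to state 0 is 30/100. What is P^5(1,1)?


Computing P^5 by matrix multiplication.
P = [[0.2800, 0.7200], [0.3000, 0.7000]]
After raising P to the power 5:
P^5(1,1) = 0.7059

0.7059


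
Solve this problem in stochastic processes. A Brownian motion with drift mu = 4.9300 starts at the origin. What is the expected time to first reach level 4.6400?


Expected first passage time = a/mu
= 4.6400/4.9300
= 0.9412

0.9412


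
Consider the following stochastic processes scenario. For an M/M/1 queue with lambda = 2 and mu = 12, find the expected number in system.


rho = 2/12 = 0.1667
L = rho/(1-rho)
= 0.1667/0.8333
= 0.2000

0.2000


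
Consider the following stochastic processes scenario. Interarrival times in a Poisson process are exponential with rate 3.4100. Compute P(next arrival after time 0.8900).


P(X > t) = exp(-lambda * t)
= exp(-3.4100 * 0.8900)
= exp(-3.0349) = 0.0481

0.0481


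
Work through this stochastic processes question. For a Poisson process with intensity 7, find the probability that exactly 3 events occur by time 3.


P(N(t)=k) = (lambda*t)^k * exp(-lambda*t) / k!
lambda*t = 21
= 21^3 * exp(-21) / 3!
= 9261 * 7.5826e-10 / 6
= 1.1704e-06

1.1704e-06


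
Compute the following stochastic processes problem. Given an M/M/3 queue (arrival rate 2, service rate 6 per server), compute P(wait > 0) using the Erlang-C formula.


a = lambda/mu = 0.3333
rho = a/c = 0.1111
Erlang-C formula applied:
C(c,a) = 0.0050

0.0050


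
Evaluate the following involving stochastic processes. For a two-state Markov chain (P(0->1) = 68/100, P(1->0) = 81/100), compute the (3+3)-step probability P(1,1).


P^6 = P^3 * P^3
Computing via matrix multiplication of the transition matrix.
Entry (1,1) of P^6 = 0.4639

0.4639


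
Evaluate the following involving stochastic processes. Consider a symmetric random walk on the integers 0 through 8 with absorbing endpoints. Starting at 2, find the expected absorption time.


For symmetric RW on 0,...,N with absorbing barriers, E(i) = i*(N-i)
E(2) = 2 * 6 = 12

12


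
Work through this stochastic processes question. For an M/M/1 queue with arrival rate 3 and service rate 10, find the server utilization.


rho = lambda/mu
= 3/10
= 0.3000

0.3000


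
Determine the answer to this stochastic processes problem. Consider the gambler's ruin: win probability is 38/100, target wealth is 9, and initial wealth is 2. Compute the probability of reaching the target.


Gambler's ruin formula:
r = q/p = 0.6200/0.3800 = 1.6316
P(win) = (1 - r^i)/(1 - r^N)
= (1 - 1.6316^2)/(1 - 1.6316^9)
= 0.0205

0.0205


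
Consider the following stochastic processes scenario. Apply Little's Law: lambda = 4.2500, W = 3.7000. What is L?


Little's Law: L = lambda * W
= 4.2500 * 3.7000
= 15.7250

15.7250


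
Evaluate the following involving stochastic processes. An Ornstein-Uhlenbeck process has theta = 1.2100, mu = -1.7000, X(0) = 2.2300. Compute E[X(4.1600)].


E[X(t)] = mu + (X(0) - mu)*exp(-theta*t)
= -1.7000 + (2.2300 - -1.7000)*exp(-1.2100*4.1600)
= -1.7000 + 3.9300 * 0.0065
= -1.6744

-1.6744


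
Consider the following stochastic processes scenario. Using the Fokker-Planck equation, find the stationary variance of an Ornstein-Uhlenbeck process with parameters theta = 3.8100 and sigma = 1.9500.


Stationary variance = sigma^2 / (2*theta)
= 1.9500^2 / (2*3.8100)
= 3.8025 / 7.6200
= 0.4990

0.4990


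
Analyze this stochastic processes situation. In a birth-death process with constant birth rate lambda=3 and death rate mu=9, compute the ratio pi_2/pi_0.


For birth-death process, pi_n/pi_0 = (lambda/mu)^n
= (3/9)^2
= 0.1111

0.1111


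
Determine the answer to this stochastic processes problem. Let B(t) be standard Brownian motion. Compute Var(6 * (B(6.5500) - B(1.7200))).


Var(alpha*(B(t)-B(s))) = alpha^2 * (t-s)
= 6^2 * (6.5500 - 1.7200)
= 36 * 4.8300
= 173.8800

173.8800


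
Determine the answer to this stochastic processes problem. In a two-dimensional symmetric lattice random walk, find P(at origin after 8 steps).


P = C(8,4)^2 / 4^8
= 70^2 / 65536
= 4900 / 65536
= 0.0748

0.0748


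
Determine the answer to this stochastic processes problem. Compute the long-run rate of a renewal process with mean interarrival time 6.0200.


Long-run renewal rate = 1/E(X)
= 1/6.0200
= 0.1661

0.1661


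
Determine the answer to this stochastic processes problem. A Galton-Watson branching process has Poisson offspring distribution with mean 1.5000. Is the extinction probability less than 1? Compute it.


Since mu = 1.5000 > 1, extinction prob q < 1.
Solve s = exp(mu*(s-1)) iteratively.
q = 0.4172

0.4172


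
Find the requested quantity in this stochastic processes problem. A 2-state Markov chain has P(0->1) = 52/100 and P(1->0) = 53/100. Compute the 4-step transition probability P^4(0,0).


Computing P^4 by matrix multiplication.
P = [[0.4800, 0.5200], [0.5300, 0.4700]]
After raising P to the power 4:
P^4(0,0) = 0.5048

0.5048


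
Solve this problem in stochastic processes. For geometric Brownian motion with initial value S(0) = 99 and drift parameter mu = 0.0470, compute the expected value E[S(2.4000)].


E[S(t)] = S(0) * exp(mu * t)
= 99 * exp(0.0470 * 2.4000)
= 99 * 1.1194
= 110.8214

110.8214


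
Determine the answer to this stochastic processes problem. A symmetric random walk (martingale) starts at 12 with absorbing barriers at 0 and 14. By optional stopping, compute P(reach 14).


By optional stopping theorem: E(M at tau) = M(0) = 12
P(hit 14)*14 + P(hit 0)*0 = 12
P(hit 14) = (12 - 0)/(14 - 0) = 6/7 = 0.8571

0.8571


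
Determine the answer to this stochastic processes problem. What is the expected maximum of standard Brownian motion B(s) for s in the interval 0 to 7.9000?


E(max B(s)) = sqrt(2t/pi)
= sqrt(2*7.9000/pi)
= sqrt(5.0293)
= 2.2426

2.2426


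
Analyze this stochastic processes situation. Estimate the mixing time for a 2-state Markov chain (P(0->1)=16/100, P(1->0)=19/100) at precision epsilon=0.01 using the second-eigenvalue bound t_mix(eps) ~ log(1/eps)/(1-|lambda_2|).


lambda_2 = |1 - p01 - p10| = |1 - 0.1600 - 0.1900| = 0.6500
t_mix ~ log(1/eps)/(1 - |lambda_2|)
= log(100)/(1 - 0.6500) = 4.6052/0.3500
= 13.1576

13.1576


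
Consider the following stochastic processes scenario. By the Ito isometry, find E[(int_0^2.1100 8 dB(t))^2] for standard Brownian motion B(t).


By Ito isometry: E[(int f dB)^2] = int f^2 dt
= 8^2 * 2.1100
= 64 * 2.1100 = 135.0400

135.0400


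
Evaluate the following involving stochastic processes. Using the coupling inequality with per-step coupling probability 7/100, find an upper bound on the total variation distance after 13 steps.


TV distance bound <= (1-delta)^n
= (1 - 0.0700)^13
= 0.9300^13
= 0.3893

0.3893


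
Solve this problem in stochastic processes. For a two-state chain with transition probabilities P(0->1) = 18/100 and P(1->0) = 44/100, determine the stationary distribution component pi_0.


Stationary distribution: pi_0 = p10/(p01+p10), pi_1 = p01/(p01+p10)
p01 = 0.1800, p10 = 0.4400
pi_0 = 0.7097

0.7097


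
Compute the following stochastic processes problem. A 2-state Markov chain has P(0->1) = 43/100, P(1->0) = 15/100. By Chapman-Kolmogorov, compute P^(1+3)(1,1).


P^4 = P^1 * P^3
Computing via matrix multiplication of the transition matrix.
Entry (1,1) of P^4 = 0.7494

0.7494


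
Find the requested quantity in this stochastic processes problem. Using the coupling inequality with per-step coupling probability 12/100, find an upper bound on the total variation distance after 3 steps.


TV distance bound <= (1-delta)^n
= (1 - 0.1200)^3
= 0.8800^3
= 0.6815

0.6815


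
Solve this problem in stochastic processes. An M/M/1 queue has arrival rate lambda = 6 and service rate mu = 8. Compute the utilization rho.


rho = lambda/mu
= 6/8
= 0.7500

0.7500


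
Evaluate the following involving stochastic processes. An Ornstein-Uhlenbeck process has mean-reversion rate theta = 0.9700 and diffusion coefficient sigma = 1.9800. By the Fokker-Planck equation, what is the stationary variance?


Stationary variance = sigma^2 / (2*theta)
= 1.9800^2 / (2*0.9700)
= 3.9204 / 1.9400
= 2.0208

2.0208


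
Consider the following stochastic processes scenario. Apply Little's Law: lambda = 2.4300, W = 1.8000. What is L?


Little's Law: L = lambda * W
= 2.4300 * 1.8000
= 4.3740

4.3740


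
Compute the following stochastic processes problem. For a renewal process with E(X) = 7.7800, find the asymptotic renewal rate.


Long-run renewal rate = 1/E(X)
= 1/7.7800
= 0.1285

0.1285


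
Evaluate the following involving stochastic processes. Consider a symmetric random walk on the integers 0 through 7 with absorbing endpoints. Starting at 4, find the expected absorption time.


For symmetric RW on 0,...,N with absorbing barriers, E(i) = i*(N-i)
E(4) = 4 * 3 = 12

12


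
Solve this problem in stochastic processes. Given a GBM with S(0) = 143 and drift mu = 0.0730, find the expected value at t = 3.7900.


E[S(t)] = S(0) * exp(mu * t)
= 143 * exp(0.0730 * 3.7900)
= 143 * 1.3187
= 188.5785

188.5785


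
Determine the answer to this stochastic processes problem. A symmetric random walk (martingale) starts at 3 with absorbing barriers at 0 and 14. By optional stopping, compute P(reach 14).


By optional stopping theorem: E(M at tau) = M(0) = 3
P(hit 14)*14 + P(hit 0)*0 = 3
P(hit 14) = (3 - 0)/(14 - 0) = 3/14 = 0.2143

0.2143


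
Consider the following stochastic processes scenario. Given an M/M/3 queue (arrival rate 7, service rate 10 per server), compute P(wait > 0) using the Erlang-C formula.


a = lambda/mu = 0.7000
rho = a/c = 0.2333
Erlang-C formula applied:
C(c,a) = 0.0369

0.0369


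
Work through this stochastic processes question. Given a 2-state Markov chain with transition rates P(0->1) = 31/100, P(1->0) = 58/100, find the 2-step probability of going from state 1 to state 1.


Computing P^2 by matrix multiplication.
P = [[0.6900, 0.3100], [0.5800, 0.4200]]
After raising P to the power 2:
P^2(1,1) = 0.3562

0.3562


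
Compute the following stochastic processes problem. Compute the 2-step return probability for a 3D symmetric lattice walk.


P(return in 2 steps) = P(reverse first step) = 1/(2d)
= 1/6
= 0.1667

0.1667


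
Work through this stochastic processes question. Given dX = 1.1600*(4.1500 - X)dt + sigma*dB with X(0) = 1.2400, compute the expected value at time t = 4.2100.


E[X(t)] = mu + (X(0) - mu)*exp(-theta*t)
= 4.1500 + (1.2400 - 4.1500)*exp(-1.1600*4.2100)
= 4.1500 + -2.9100 * 0.0076
= 4.1280

4.1280


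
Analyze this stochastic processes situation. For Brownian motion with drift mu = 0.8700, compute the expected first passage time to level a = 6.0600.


Expected first passage time = a/mu
= 6.0600/0.8700
= 6.9655

6.9655


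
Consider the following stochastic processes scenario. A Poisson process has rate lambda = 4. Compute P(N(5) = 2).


P(N(t)=k) = (lambda*t)^k * exp(-lambda*t) / k!
lambda*t = 20
= 20^2 * exp(-20) / 2!
= 400 * 2.0612e-09 / 2
= 4.1223e-07

4.1223e-07


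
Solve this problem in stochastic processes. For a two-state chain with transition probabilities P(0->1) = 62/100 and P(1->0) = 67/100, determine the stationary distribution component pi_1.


Stationary distribution: pi_0 = p10/(p01+p10), pi_1 = p01/(p01+p10)
p01 = 0.6200, p10 = 0.6700
pi_1 = 0.4806

0.4806


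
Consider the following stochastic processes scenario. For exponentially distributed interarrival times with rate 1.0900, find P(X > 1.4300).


P(X > t) = exp(-lambda * t)
= exp(-1.0900 * 1.4300)
= exp(-1.5587) = 0.2104

0.2104


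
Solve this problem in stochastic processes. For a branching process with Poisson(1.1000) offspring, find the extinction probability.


Since mu = 1.1000 > 1, extinction prob q < 1.
Solve s = exp(mu*(s-1)) iteratively.
q = 0.8239

0.8239


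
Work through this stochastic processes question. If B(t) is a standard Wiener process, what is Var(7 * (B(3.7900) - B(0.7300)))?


Var(alpha*(B(t)-B(s))) = alpha^2 * (t-s)
= 7^2 * (3.7900 - 0.7300)
= 49 * 3.0600
= 149.9400

149.9400


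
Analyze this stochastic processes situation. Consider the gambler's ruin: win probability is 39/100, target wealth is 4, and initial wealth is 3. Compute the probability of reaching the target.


Gambler's ruin formula:
r = q/p = 0.6100/0.3900 = 1.5641
P(win) = (1 - r^i)/(1 - r^N)
= (1 - 1.5641^3)/(1 - 1.5641^4)
= 0.5670

0.5670


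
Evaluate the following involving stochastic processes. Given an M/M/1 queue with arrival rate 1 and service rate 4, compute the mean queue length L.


rho = 1/4 = 0.2500
L = rho/(1-rho)
= 0.2500/0.7500
= 0.3333

0.3333


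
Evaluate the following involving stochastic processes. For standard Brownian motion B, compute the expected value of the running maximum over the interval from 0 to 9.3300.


E(max B(s)) = sqrt(2t/pi)
= sqrt(2*9.3300/pi)
= sqrt(5.9397)
= 2.4371

2.4371


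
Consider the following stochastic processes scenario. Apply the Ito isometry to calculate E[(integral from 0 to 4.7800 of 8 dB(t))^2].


By Ito isometry: E[(int f dB)^2] = int f^2 dt
= 8^2 * 4.7800
= 64 * 4.7800 = 305.9200

305.9200


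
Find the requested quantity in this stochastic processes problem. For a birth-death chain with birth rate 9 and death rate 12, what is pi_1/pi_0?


For birth-death process, pi_n/pi_0 = (lambda/mu)^n
= (9/12)^1
= 0.7500

0.7500


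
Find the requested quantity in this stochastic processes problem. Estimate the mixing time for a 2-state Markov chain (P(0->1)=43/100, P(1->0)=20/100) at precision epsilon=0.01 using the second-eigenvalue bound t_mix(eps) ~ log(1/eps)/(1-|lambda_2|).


lambda_2 = |1 - p01 - p10| = |1 - 0.4300 - 0.2000| = 0.3700
t_mix ~ log(1/eps)/(1 - |lambda_2|)
= log(100)/(1 - 0.3700) = 4.6052/0.6300
= 7.3098

7.3098


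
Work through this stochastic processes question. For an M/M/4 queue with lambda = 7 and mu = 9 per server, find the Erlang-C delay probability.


a = lambda/mu = 0.7778
rho = a/c = 0.1944
Erlang-C formula applied:
C(c,a) = 0.0087

0.0087


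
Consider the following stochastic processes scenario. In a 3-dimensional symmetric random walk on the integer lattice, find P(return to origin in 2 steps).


P(return in 2 steps) = P(reverse first step) = 1/(2d)
= 1/6
= 0.1667

0.1667


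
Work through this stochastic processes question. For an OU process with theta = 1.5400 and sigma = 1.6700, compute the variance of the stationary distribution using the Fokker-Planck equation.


Stationary variance = sigma^2 / (2*theta)
= 1.6700^2 / (2*1.5400)
= 2.7889 / 3.0800
= 0.9055

0.9055


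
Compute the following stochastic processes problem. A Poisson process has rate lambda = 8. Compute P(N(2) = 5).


P(N(t)=k) = (lambda*t)^k * exp(-lambda*t) / k!
lambda*t = 16
= 16^5 * exp(-16) / 5!
= 1048576 * 1.1254e-07 / 120
= 9.8335e-04

9.8335e-04


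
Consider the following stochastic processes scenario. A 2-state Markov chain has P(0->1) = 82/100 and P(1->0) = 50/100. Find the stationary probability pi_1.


Stationary distribution: pi_0 = p10/(p01+p10), pi_1 = p01/(p01+p10)
p01 = 0.8200, p10 = 0.5000
pi_1 = 0.6212

0.6212


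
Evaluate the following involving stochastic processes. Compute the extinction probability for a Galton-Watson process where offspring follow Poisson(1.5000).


Since mu = 1.5000 > 1, extinction prob q < 1.
Solve s = exp(mu*(s-1)) iteratively.
q = 0.4172

0.4172


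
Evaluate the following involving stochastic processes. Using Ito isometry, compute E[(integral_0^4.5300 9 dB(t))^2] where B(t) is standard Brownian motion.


By Ito isometry: E[(int f dB)^2] = int f^2 dt
= 9^2 * 4.5300
= 81 * 4.5300 = 366.9300

366.9300


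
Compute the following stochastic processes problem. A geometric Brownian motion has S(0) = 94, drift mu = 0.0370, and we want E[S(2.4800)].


E[S(t)] = S(0) * exp(mu * t)
= 94 * exp(0.0370 * 2.4800)
= 94 * 1.0961
= 103.0336

103.0336


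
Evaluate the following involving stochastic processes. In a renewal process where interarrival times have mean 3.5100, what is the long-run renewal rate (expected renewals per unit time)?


Long-run renewal rate = 1/E(X)
= 1/3.5100
= 0.2849

0.2849


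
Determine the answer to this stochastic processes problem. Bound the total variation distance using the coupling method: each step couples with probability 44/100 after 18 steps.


TV distance bound <= (1-delta)^n
= (1 - 0.4400)^18
= 0.5600^18
= 2.9335e-05

2.9335e-05


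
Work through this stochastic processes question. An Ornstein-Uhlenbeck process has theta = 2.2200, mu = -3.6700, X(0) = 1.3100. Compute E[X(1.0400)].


E[X(t)] = mu + (X(0) - mu)*exp(-theta*t)
= -3.6700 + (1.3100 - -3.6700)*exp(-2.2200*1.0400)
= -3.6700 + 4.9800 * 0.0994
= -3.1751

-3.1751


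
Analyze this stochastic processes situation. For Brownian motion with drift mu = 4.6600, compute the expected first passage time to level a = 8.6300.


Expected first passage time = a/mu
= 8.6300/4.6600
= 1.8519

1.8519


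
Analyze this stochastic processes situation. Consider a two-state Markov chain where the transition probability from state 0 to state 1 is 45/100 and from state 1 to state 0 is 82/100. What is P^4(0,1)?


Computing P^4 by matrix multiplication.
P = [[0.5500, 0.4500], [0.8200, 0.1800]]
After raising P to the power 4:
P^4(0,1) = 0.3524

0.3524


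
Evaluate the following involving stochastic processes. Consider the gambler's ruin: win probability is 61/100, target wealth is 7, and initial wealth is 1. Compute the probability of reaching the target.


Gambler's ruin formula:
r = q/p = 0.3900/0.6100 = 0.6393
P(win) = (1 - r^i)/(1 - r^N)
= (1 - 0.6393^1)/(1 - 0.6393^7)
= 0.3771

0.3771


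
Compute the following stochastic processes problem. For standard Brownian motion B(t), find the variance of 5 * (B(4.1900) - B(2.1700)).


Var(alpha*(B(t)-B(s))) = alpha^2 * (t-s)
= 5^2 * (4.1900 - 2.1700)
= 25 * 2.0200
= 50.5000

50.5000


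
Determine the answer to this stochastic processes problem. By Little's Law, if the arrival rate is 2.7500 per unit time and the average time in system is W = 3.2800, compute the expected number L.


Little's Law: L = lambda * W
= 2.7500 * 3.2800
= 9.0200

9.0200
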